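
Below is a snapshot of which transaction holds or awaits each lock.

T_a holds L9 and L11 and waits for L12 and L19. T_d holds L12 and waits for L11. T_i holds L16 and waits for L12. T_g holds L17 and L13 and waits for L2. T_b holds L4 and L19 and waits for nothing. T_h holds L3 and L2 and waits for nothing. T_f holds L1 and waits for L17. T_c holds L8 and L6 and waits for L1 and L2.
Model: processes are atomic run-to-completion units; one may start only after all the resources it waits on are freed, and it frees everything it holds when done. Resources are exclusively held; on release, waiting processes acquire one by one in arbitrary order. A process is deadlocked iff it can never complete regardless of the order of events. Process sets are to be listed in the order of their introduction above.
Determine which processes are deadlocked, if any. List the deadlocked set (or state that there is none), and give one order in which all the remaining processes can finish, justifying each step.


Deadlocked: T_a, T_d and T_i.
Key observation: T_a -> T_d -> T_a is a circular wait — nothing in it can go first; T_i waits into the deadlock from upstream.
A valid finishing order for the others: T_h, T_b, T_g, T_f, T_c.
Check, step by step:
  run T_h (it waits on nothing); releases L3 and L2
  run T_b (it waits on nothing); releases L4 and L19
  run T_g (all its waits — L2 — are resolved); releases L17 and L13
  run T_f (all its waits — L17 — are resolved); releases L1
  run T_c (all its waits — L1 and L2 — are resolved); releases L8 and L6


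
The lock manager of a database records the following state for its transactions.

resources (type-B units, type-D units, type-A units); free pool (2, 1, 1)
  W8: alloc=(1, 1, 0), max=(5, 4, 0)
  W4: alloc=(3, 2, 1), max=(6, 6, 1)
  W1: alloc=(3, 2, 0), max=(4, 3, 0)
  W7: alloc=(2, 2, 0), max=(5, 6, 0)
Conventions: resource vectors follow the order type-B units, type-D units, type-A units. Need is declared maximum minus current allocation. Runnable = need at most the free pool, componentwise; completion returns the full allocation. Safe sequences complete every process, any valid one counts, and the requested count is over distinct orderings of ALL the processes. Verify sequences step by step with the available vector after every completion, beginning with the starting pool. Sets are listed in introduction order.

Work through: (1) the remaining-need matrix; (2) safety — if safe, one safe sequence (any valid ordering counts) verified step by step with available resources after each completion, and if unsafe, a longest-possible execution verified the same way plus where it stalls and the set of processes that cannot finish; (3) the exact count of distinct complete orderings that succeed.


(1) Outstanding need per process (order type-B units, type-D units, type-A units):
  W8: (4, 3, 0)
  W4: (3, 4, 0)
  W1: (1, 1, 0)
  W7: (3, 4, 0)
(2) SAFE. One safe sequence: W1, W8, W4, W7.
Key observation: the order's first zero-slack moment is W1 ((1, 1, 0) needed, (2, 1, 1) free — a requested resource with nothing to spare).
Walking it through:
  pool = (2, 1, 1)
  W1 needs (1, 1, 0) <= (2, 1, 1) -> finishes; pool += (3, 2, 0) = (5, 3, 1)
  W8 needs (4, 3, 0) <= (5, 3, 1) -> finishes; pool += (1, 1, 0) = (6, 4, 1)
  W4 needs (3, 4, 0) <= (6, 4, 1) -> finishes; pool += (3, 2, 1) = (9, 6, 2)
  W7 needs (3, 4, 0) <= (9, 6, 2) -> finishes; pool += (2, 2, 0) = (11, 8, 2)
(3) Exactly 2 of the possible complete orderings are safe sequences.


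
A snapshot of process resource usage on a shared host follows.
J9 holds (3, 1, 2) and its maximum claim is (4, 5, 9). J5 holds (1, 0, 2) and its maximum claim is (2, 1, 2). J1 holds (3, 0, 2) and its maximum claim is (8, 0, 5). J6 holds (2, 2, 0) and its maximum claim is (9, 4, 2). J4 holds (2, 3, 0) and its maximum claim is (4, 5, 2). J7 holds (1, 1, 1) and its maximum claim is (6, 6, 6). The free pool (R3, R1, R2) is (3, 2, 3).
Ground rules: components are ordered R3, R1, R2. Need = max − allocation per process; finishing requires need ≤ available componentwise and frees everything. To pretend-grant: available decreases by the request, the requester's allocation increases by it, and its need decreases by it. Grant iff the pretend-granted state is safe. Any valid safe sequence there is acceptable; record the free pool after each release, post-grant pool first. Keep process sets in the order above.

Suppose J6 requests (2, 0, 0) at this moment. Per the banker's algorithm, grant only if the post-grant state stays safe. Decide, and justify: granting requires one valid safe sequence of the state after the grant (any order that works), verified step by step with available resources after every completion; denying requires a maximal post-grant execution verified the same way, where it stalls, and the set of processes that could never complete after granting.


DENY. Granting would leave the state unsafe.
Key observation: after J5, J4 the pool peaks at (4, 5, 5), and each blocked process is short somewhere: J9 on R2; J1 on R3; J6 on R3; J7 on R3.
Pretend the grant happened; the run J5, J4 goes as far as possible. Walking it through:
  pool = (1, 2, 3)
  run J5 (needs (1, 1, 0), free (1, 2, 3)); after release of (1, 0, 2) the pool is (2, 2, 5)
  run J4 (needs (2, 2, 2), free (2, 2, 5)); after release of (2, 3, 0) the pool is (4, 5, 5)
  J9 still needs (1, 4, 7) but only (4, 5, 5) is free — short on R2
  J1 still needs (5, 0, 3) but only (4, 5, 5) is free — short on R3
  J6 still needs (5, 2, 2) but only (4, 5, 5) is free — short on R3
  J7 still needs (5, 5, 5) but only (4, 5, 5) is free — short on R3
Had the request been granted, J9, J1, J6 and J7 could never finish.


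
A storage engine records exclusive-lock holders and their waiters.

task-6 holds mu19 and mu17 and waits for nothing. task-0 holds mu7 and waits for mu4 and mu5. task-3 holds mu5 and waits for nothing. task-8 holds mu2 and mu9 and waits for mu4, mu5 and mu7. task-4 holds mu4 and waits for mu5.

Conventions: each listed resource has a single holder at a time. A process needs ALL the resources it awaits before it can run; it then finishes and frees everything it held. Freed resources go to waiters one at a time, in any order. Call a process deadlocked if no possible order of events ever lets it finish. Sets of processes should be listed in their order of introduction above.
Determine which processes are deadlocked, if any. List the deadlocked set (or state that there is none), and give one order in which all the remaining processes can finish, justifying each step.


The deadlocked set is empty.
Key observation: although several processes wait, no cycle exists — each chain bottoms out at a free runner.
One completion order for the rest: task-3, task-4, task-0, task-6, task-8.
Verifying each step:
  task-3: no waits; runs immediately, freeing mu5
  task-4 waits on mu5 — all released -> runs and releases mu4
  task-0 waits on mu4 and mu5 — all released -> runs and releases mu7
  task-6: no waits; runs immediately, freeing mu19 and mu17
  task-8 waits on mu4, mu5 and mu7 — all released -> runs and releases mu2 and mu9


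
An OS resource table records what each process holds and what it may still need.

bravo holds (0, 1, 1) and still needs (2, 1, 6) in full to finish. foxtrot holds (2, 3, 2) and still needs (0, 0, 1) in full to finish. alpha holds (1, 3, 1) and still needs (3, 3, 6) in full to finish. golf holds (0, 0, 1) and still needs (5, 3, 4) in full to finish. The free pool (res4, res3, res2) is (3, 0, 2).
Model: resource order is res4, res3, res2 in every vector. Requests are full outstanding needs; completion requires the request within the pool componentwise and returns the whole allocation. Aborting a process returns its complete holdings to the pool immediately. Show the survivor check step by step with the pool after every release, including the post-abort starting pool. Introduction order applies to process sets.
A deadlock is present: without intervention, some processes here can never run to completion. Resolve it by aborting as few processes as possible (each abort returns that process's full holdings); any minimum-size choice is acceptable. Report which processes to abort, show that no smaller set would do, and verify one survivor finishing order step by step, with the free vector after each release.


The answer: abort bravo.
Key observation: the returned (0, 1, 1) from bravo is what brings alpha — unrunnable before, under any order — into play at step 3.
Minimality: the empty abort set fails — the state is deadlocked as it stands.
One survivor order: foxtrot, golf, alpha. Check, step by step (post-abort pool first):
  pool = (3, 1, 3)
  foxtrot: need (0, 0, 1) fits (3, 1, 3); releases (2, 3, 2), pool now (5, 4, 5)
  golf: need (5, 3, 4) fits (5, 4, 5); releases (0, 0, 1), pool now (5, 4, 6)
  alpha: need (3, 3, 6) fits (5, 4, 6); releases (1, 3, 1), pool now (6, 7, 7)


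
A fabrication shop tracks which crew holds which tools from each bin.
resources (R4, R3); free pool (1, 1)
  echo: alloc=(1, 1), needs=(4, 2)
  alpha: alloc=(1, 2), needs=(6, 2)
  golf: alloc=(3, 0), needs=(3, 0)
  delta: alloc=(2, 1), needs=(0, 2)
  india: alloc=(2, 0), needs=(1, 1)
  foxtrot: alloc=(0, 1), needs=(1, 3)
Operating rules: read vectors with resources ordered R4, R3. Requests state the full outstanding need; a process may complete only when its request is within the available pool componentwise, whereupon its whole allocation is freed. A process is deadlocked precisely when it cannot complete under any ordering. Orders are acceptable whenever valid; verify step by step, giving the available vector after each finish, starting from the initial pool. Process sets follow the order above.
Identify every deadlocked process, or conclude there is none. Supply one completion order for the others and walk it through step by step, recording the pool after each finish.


Deadlocked: echo, alpha, delta and foxtrot.
Key observation: the wall is R3: completing india, golf brings the pool only to (6, 1), and all the rest need more.
A valid finishing order for the others: india, golf. Verifying each step:
  pool = (1, 1)
  india needs (1, 1) <= (1, 1) -> finishes; pool += (2, 0) = (3, 1)
  golf needs (3, 0) <= (3, 1) -> finishes; pool += (3, 0) = (6, 1)
The stuck group stays short no matter what:
  blocked: echo wants (4, 2), pool (6, 1) — not enough R3
  blocked: alpha wants (6, 2), pool (6, 1) — not enough R3
  blocked: delta wants (0, 2), pool (6, 1) — not enough R3
  blocked: foxtrot wants (1, 3), pool (6, 1) — not enough R3


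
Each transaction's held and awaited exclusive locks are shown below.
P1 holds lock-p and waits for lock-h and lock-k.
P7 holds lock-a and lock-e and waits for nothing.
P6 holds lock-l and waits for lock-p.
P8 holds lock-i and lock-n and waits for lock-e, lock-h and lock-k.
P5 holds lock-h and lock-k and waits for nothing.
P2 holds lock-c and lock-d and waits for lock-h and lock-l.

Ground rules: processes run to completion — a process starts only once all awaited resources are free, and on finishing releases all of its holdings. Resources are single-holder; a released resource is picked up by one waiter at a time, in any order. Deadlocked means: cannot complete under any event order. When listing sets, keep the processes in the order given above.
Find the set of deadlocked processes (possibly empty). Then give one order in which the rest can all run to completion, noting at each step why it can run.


No process is deadlocked.
Key observation: no waiting chain loops back on itself — every chain ends at a process that waits on nothing, so everyone eventually runs.
A valid finishing order for the others: P7, P5, P1, P8, P6, P2.
Step-by-step check:
  run P7 (it waits on nothing); releases lock-a and lock-e
  run P5 (it waits on nothing); releases lock-h and lock-k
  P1 waits on lock-h and lock-k — all released -> runs and releases lock-p
  P8 waits on lock-e, lock-h and lock-k — all released -> runs and releases lock-i and lock-n
  P6 waits on lock-p — all released -> runs and releases lock-l
  P2 waits on lock-h and lock-l — all released -> runs and releases lock-c and lock-d


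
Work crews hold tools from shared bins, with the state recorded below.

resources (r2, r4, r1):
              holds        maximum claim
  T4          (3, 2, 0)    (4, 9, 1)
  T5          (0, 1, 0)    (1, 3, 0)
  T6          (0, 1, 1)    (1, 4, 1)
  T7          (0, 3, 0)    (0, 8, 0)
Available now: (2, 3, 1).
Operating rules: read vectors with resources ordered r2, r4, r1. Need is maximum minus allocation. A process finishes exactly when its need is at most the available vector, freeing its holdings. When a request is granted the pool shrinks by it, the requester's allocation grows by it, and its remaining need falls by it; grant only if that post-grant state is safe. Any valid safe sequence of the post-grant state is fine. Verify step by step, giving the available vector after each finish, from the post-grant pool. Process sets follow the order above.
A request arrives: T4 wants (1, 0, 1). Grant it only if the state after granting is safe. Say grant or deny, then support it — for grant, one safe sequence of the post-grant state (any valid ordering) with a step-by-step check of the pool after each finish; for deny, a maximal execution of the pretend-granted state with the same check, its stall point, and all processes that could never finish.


GRANT — the state after the grant stays safe, e.g. via T5, T6, T7, T4.
Key observation: with (1, 3, 0) left after the transfer, T5 can run at once — the state stays safe.
Verifying the post-grant state step by step:
  pool = (1, 3, 0)
  T5: need (1, 2, 0) fits (1, 3, 0); releases (0, 1, 0), pool now (1, 4, 0)
  T6: need (1, 3, 0) fits (1, 4, 0); releases (0, 1, 1), pool now (1, 5, 1)
  T7: need (0, 5, 0) fits (1, 5, 1); releases (0, 3, 0), pool now (1, 8, 1)
  T4: need (0, 7, 0) fits (1, 8, 1); releases (4, 2, 1), pool now (5, 10, 2)


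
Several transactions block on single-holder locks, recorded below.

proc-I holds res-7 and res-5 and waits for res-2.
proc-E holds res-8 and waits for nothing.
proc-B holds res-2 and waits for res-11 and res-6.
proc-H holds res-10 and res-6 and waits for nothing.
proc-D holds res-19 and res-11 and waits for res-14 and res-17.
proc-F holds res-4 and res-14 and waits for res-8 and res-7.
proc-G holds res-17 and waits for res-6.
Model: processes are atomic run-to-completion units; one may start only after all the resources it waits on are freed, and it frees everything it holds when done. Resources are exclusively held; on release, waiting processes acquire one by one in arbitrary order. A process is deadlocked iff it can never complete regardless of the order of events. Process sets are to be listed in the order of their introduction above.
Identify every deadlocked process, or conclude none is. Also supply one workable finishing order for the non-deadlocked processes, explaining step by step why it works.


The deadlocked set is proc-I, proc-B, proc-D and proc-F.
Key observation: the knot is the closed ring of waits proc-I -> proc-B -> proc-D -> proc-F -> proc-I; no other process is dragged down with it.
A valid finishing order for the others: proc-H, proc-G, proc-E.
Check, step by step:
  proc-H waits on nothing -> runs at once and releases res-10 and res-6
  proc-G waits on res-6 — all released -> runs and releases res-17
  proc-E waits on nothing -> runs at once and releases res-8


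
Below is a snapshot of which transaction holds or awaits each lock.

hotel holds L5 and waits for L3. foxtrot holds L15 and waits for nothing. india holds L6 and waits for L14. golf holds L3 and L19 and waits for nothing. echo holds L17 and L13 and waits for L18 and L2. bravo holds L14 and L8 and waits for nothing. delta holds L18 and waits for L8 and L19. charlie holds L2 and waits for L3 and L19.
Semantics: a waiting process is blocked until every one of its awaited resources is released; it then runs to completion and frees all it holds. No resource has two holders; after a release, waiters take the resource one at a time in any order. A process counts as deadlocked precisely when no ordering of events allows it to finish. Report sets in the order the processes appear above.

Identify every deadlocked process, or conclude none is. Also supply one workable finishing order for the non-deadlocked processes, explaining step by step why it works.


The deadlocked set is empty.
Key observation: the wait relation is loop-free; peeling off processes with no waits unwinds the whole state.
One completion order for the rest: foxtrot, golf, bravo, hotel, charlie, delta, india, echo.
Step-by-step check:
  run foxtrot (it waits on nothing); releases L15
  run golf (it waits on nothing); releases L3 and L19
  run bravo (it waits on nothing); releases L14 and L8
  hotel waits on L3 — all released -> runs and releases L5
  charlie waits on L3 and L19 — all released -> runs and releases L2
  delta waits on L8 and L19 — all released -> runs and releases L18
  india waits on L14 — all released -> runs and releases L6
  echo waits on L18 and L2 — all released -> runs and releases L17 and L13


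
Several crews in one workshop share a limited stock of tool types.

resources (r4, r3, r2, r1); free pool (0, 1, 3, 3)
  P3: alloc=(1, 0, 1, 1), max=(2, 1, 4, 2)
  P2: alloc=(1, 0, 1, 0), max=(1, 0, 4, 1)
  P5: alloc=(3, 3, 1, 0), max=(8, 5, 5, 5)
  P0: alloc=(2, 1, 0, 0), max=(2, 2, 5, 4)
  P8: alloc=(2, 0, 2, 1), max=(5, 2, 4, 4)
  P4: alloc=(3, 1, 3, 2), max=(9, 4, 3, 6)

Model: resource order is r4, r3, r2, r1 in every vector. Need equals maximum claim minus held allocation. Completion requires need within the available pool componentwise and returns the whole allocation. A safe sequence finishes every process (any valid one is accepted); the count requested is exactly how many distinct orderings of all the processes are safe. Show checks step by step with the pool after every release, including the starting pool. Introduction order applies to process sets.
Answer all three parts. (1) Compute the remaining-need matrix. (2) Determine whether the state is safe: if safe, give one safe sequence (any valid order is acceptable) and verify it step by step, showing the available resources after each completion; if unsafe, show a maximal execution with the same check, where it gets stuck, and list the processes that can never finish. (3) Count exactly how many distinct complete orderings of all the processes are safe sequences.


(1) Remaining need (order r4, r3, r2, r1):
  P3: (1, 1, 3, 1)
  P2: (0, 0, 3, 1)
  P5: (5, 2, 4, 5)
  P0: (0, 1, 5, 4)
  P8: (3, 2, 2, 3)
  P4: (6, 3, 0, 4)
(2) SAFE, for example via the order P2, P3, P0, P8, P5, P4.
Key observation: at P2 the run first touches a limit — (0, 0, 3, 1) against (0, 1, 3, 3), exact on a resource it actually requests.
Check, step by step:
  pool = (0, 1, 3, 3)
  P2: need (0, 0, 3, 1) fits (0, 1, 3, 3); releases (1, 0, 1, 0), pool now (1, 1, 4, 3)
  P3: need (1, 1, 3, 1) fits (1, 1, 4, 3); releases (1, 0, 1, 1), pool now (2, 1, 5, 4)
  P0: need (0, 1, 5, 4) fits (2, 1, 5, 4); releases (2, 1, 0, 0), pool now (4, 2, 5, 4)
  P8: need (3, 2, 2, 3) fits (4, 2, 5, 4); releases (2, 0, 2, 1), pool now (6, 2, 7, 5)
  P5: need (5, 2, 4, 5) fits (6, 2, 7, 5); releases (3, 3, 1, 0), pool now (9, 5, 8, 5)
  P4: need (6, 3, 0, 4) fits (9, 5, 8, 5); releases (3, 1, 3, 2), pool now (12, 6, 11, 7)
(3) Precisely 1 of the possible complete orderings is a safe sequence.


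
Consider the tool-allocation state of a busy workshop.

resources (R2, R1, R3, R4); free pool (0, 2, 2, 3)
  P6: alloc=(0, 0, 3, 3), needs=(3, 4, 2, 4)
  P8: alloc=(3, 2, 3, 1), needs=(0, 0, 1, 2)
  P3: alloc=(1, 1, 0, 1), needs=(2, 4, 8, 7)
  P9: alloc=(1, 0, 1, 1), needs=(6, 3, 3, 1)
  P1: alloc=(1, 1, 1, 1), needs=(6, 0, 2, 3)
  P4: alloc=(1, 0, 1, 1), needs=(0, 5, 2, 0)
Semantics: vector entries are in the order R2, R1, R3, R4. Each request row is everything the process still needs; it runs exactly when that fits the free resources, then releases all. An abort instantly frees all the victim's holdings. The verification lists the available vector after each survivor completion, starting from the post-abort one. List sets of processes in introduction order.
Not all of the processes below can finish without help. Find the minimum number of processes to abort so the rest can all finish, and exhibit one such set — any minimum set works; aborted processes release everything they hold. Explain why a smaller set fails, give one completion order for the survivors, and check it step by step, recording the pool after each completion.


Abort P9.
Key observation: the deadlocked P1 becomes finishable only because P9 released (1, 0, 1, 1); it completes at step 5 below.
Minimality: the empty abort set fails — the state is deadlocked as it stands.
The survivors complete as P8, P6, P3, P4, P1. Step-by-step check (starting from the post-abort pool):
  pool = (1, 2, 3, 4)
  P8 needs (0, 0, 1, 2) <= (1, 2, 3, 4) -> finishes; pool += (3, 2, 3, 1) = (4, 4, 6, 5)
  P6 needs (3, 4, 2, 4) <= (4, 4, 6, 5) -> finishes; pool += (0, 0, 3, 3) = (4, 4, 9, 8)
  P3 needs (2, 4, 8, 7) <= (4, 4, 9, 8) -> finishes; pool += (1, 1, 0, 1) = (5, 5, 9, 9)
  P4 needs (0, 5, 2, 0) <= (5, 5, 9, 9) -> finishes; pool += (1, 0, 1, 1) = (6, 5, 10, 10)
  P1 needs (6, 0, 2, 3) <= (6, 5, 10, 10) -> finishes; pool += (1, 1, 1, 1) = (7, 6, 11, 11)


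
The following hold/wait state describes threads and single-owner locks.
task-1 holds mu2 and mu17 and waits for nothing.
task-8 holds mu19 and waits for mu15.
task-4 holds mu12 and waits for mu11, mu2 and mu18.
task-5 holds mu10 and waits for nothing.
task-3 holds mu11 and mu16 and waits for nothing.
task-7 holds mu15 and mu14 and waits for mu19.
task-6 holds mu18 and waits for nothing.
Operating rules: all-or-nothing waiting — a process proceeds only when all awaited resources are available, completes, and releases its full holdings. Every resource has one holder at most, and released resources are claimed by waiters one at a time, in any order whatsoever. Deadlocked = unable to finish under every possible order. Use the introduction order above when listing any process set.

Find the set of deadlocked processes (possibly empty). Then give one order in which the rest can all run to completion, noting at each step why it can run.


Deadlocked set: task-8 and task-7.
Key observation: the cycle task-8 -> task-7 -> task-8 can never break — each member waits on the next; no other process is dragged down with it.
One completion order for the rest: task-6, task-5, task-1, task-3, task-4.
Step-by-step check:
  task-6: no waits; runs immediately, freeing mu18
  task-5: no waits; runs immediately, freeing mu10
  task-1: no waits; runs immediately, freeing mu2 and mu17
  task-3: no waits; runs immediately, freeing mu11 and mu16
  run task-4 (all its waits — mu11, mu2 and mu18 — are resolved); releases mu12


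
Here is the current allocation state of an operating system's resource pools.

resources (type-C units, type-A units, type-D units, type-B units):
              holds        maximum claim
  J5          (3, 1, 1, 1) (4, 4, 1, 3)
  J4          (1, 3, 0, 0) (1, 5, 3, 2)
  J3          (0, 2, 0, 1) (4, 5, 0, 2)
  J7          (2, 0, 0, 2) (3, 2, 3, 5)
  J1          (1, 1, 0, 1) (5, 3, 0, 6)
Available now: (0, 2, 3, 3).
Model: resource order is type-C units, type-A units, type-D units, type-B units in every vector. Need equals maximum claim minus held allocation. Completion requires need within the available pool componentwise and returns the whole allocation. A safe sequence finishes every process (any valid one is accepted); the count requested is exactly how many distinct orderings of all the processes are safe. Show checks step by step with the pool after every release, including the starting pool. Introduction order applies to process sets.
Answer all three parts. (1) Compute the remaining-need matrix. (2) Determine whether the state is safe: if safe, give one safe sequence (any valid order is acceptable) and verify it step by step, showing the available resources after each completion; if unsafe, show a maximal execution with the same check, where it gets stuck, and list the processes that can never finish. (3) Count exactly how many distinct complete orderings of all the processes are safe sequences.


(1) Remaining need (order type-C units, type-A units, type-D units, type-B units):
  J5: (1, 3, 0, 2)
  J4: (0, 2, 3, 2)
  J3: (4, 3, 0, 1)
  J7: (1, 2, 3, 3)
  J1: (4, 2, 0, 5)
(2) The state is SAFE; one workable sequence: J4, J7, J5, J1, J3.
Key observation: at J4 the run first touches a limit — (0, 2, 3, 2) against (0, 2, 3, 3), exact on a resource it actually requests.
Check, step by step:
  pool = (0, 2, 3, 3)
  J4: need (0, 2, 3, 2) fits (0, 2, 3, 3); releases (1, 3, 0, 0), pool now (1, 5, 3, 3)
  J7: need (1, 2, 3, 3) fits (1, 5, 3, 3); releases (2, 0, 0, 2), pool now (3, 5, 3, 5)
  J5: need (1, 3, 0, 2) fits (3, 5, 3, 5); releases (3, 1, 1, 1), pool now (6, 6, 4, 6)
  J1: need (4, 2, 0, 5) fits (6, 6, 4, 6); releases (1, 1, 0, 1), pool now (7, 7, 4, 7)
  J3: need (4, 3, 0, 1) fits (7, 7, 4, 7); releases (0, 2, 0, 1), pool now (7, 9, 4, 8)
(3) Precisely 6 of the possible complete orderings are safe sequences.


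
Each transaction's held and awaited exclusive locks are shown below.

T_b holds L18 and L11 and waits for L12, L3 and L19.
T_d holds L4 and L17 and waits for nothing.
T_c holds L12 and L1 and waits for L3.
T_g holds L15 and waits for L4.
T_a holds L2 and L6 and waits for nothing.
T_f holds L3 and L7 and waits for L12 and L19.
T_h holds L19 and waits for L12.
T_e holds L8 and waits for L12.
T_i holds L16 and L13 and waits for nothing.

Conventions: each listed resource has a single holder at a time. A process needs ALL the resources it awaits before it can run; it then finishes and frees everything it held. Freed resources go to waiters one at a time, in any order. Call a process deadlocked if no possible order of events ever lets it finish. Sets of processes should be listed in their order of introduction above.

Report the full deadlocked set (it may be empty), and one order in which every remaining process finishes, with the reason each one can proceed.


Deadlocked: T_b, T_c, T_f, T_h and T_e.
Key observation: the cycle T_c -> T_f -> T_c can never break — each member waits on the next; T_h is caught in further circular waits and T_b and T_e wait into the deadlock from upstream.
A valid finishing order for the others: T_i, T_d, T_a, T_g.
Walking it through:
  T_i: no waits; runs immediately, freeing L16 and L13
  T_d: no waits; runs immediately, freeing L4 and L17
  T_a: no waits; runs immediately, freeing L2 and L6
  T_g waits on L4 — all released -> runs and releases L15


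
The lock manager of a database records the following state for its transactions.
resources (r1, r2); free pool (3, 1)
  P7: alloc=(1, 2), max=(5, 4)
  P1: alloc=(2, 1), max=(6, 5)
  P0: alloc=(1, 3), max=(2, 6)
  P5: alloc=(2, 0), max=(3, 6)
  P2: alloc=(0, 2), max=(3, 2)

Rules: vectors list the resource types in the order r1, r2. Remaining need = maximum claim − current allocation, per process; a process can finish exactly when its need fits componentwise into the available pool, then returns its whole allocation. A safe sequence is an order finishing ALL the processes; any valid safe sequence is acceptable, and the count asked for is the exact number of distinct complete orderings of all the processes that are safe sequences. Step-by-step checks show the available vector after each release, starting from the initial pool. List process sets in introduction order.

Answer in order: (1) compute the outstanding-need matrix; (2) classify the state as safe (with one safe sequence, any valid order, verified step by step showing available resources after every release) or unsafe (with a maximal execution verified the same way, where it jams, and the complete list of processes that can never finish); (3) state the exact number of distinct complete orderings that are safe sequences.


(1) Outstanding need per process (order r1, r2):
  P7: (4, 2)
  P1: (4, 4)
  P0: (1, 3)
  P5: (1, 6)
  P2: (3, 0)
(2) The state is SAFE; one workable sequence: P2, P0, P1, P7, P5.
Key observation: the order's first zero-slack moment is P2 ((3, 0) needed, (3, 1) free — a requested resource with nothing to spare).
Check, step by step:
  pool = (3, 1)
  P2: need (3, 0) fits (3, 1); releases (0, 2), pool now (3, 3)
  P0: need (1, 3) fits (3, 3); releases (1, 3), pool now (4, 6)
  P1: need (4, 4) fits (4, 6); releases (2, 1), pool now (6, 7)
  P7: need (4, 2) fits (6, 7); releases (1, 2), pool now (7, 9)
  P5: need (1, 6) fits (7, 9); releases (2, 0), pool now (9, 9)
(3) The exact count: 6 of the possible complete orderings are safe sequences.


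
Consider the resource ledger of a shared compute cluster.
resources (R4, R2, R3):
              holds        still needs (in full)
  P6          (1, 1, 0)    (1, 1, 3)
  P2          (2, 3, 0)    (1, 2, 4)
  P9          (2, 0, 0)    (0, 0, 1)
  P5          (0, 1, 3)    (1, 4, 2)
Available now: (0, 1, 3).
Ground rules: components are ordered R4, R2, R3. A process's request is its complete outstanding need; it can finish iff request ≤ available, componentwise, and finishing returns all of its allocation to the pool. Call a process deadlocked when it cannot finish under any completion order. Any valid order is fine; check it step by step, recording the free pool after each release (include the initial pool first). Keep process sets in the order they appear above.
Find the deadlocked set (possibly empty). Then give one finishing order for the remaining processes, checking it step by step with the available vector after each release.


Deadlocked: P2 and P5.
Key observation: after P9, P6 the pool peaks at (3, 2, 3), and each blocked process is short somewhere: P2 on R3; P5 on R2.
A valid finishing order for the others: P9, P6. Verifying each step:
  pool = (0, 1, 3)
  P9: need (0, 0, 1) fits (0, 1, 3); releases (2, 0, 0), pool now (2, 1, 3)
  P6: need (1, 1, 3) fits (2, 1, 3); releases (1, 1, 0), pool now (3, 2, 3)
The blocked processes can never fit:
  P2 cannot run: need (1, 2, 4) vs free (3, 2, 3) (insufficient R3)
  P5 cannot run: need (1, 4, 2) vs free (3, 2, 3) (insufficient R2)


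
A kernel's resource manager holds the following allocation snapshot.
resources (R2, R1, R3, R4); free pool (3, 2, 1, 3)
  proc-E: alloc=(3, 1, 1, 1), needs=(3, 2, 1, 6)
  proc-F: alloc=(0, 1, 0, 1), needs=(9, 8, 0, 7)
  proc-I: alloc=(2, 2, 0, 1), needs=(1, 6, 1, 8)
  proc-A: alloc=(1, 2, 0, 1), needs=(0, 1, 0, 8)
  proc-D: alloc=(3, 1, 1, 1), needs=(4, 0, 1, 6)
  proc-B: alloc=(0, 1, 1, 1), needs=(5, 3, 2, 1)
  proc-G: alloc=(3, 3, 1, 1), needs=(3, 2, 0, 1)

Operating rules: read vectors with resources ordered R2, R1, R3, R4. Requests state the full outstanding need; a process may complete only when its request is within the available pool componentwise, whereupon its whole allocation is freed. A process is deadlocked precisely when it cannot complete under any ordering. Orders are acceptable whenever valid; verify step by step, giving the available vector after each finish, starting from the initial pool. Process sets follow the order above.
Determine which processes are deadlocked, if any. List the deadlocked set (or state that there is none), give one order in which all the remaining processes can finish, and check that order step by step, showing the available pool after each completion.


Deadlocked set: proc-E, proc-F, proc-I, proc-A and proc-D.
Key observation: once proc-G, proc-B finish, the pool peaks at (6, 6, 3, 5) — and every remaining process still needs more R4 than that.
One completion order for the rest: proc-G, proc-B. Verifying each step:
  pool = (3, 2, 1, 3)
  proc-G needs (3, 2, 0, 1) <= (3, 2, 1, 3) -> finishes; pool += (3, 3, 1, 1) = (6, 5, 2, 4)
  proc-B needs (5, 3, 2, 1) <= (6, 5, 2, 4) -> finishes; pool += (0, 1, 1, 1) = (6, 6, 3, 5)
The stuck group stays short no matter what:
  proc-E still needs (3, 2, 1, 6) but only (6, 6, 3, 5) is free — short on R4
  proc-F still needs (9, 8, 0, 7) but only (6, 6, 3, 5) is free — short on R2, R1 and R4
  proc-I still needs (1, 6, 1, 8) but only (6, 6, 3, 5) is free — short on R4
  proc-A still needs (0, 1, 0, 8) but only (6, 6, 3, 5) is free — short on R4
  proc-D still needs (4, 0, 1, 6) but only (6, 6, 3, 5) is free — short on R4


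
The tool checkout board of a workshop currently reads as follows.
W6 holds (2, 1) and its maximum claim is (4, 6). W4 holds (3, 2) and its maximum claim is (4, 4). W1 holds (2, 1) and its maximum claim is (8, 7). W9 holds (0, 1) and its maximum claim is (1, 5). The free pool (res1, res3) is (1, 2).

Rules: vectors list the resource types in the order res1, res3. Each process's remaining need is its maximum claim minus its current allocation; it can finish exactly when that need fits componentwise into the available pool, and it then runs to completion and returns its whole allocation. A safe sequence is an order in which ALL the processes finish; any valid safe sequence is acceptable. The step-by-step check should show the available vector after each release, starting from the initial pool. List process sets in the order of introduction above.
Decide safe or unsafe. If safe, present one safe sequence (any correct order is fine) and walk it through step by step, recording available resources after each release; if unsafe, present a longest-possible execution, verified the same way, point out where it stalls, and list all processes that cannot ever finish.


SAFE. One safe sequence: W4, W9, W6, W1.
Key observation: W4 is the earliest step where a requested resource binds exactly: need (1, 2), pool (1, 2) at its turn.
Check, step by step:
  pool = (1, 2)
  W4 needs (1, 2) <= (1, 2) -> finishes; pool += (3, 2) = (4, 4)
  W9 needs (1, 4) <= (4, 4) -> finishes; pool += (0, 1) = (4, 5)
  W6 needs (2, 5) <= (4, 5) -> finishes; pool += (2, 1) = (6, 6)
  W1 needs (6, 6) <= (6, 6) -> finishes; pool += (2, 1) = (8, 7)


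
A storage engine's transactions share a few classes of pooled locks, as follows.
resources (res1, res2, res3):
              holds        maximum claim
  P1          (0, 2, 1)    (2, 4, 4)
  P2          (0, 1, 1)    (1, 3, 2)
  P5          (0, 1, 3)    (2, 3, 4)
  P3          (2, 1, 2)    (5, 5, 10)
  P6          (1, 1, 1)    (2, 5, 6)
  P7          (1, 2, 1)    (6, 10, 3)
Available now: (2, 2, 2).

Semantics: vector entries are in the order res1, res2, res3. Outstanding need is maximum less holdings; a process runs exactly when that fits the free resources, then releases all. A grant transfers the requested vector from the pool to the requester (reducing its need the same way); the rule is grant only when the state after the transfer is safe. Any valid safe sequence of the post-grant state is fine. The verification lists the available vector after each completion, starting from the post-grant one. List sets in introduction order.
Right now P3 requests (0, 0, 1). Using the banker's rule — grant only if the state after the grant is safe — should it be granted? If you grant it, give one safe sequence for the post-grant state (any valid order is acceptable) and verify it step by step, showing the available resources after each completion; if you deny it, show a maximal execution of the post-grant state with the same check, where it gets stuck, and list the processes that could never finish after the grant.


GRANT — the state after the grant stays safe, e.g. via P2, P5, P1, P6, P3, P7.
Key observation: after the grant the pool drops to (2, 2, 1), which still lets P2 finish first and unwind the rest.
Step-by-step check of the post-grant state:
  pool = (2, 2, 1)
  run P2 (needs (1, 2, 1), free (2, 2, 1)); after release of (0, 1, 1) the pool is (2, 3, 2)
  run P5 (needs (2, 2, 1), free (2, 3, 2)); after release of (0, 1, 3) the pool is (2, 4, 5)
  run P1 (needs (2, 2, 3), free (2, 4, 5)); after release of (0, 2, 1) the pool is (2, 6, 6)
  run P6 (needs (1, 4, 5), free (2, 6, 6)); after release of (1, 1, 1) the pool is (3, 7, 7)
  run P3 (needs (3, 4, 7), free (3, 7, 7)); after release of (2, 1, 3) the pool is (5, 8, 10)
  run P7 (needs (5, 8, 2), free (5, 8, 10)); after release of (1, 2, 1) the pool is (6, 10, 11)


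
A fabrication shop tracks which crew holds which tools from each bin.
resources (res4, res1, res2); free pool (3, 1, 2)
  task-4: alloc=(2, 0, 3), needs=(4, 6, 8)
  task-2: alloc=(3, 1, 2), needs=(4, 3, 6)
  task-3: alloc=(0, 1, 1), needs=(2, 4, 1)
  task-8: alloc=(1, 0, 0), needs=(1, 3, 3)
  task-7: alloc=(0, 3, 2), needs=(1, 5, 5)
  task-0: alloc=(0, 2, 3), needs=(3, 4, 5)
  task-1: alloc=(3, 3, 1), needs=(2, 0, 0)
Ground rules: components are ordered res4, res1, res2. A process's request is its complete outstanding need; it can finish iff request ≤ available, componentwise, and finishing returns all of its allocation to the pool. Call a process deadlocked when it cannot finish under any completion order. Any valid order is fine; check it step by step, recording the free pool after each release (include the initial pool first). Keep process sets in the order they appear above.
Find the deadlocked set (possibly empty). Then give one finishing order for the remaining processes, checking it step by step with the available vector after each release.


The deadlocked set is task-4, task-2, task-7 and task-0.
Key observation: res2 is the bottleneck — with task-1, task-3, task-8 done the pool holds (7, 5, 4), short of every remaining need.
One completion order for the rest: task-1, task-3, task-8. Verifying each step:
  pool = (3, 1, 2)
  task-1 needs (2, 0, 0) <= (3, 1, 2) -> finishes; pool += (3, 3, 1) = (6, 4, 3)
  task-3 needs (2, 4, 1) <= (6, 4, 3) -> finishes; pool += (0, 1, 1) = (6, 5, 4)
  task-8 needs (1, 3, 3) <= (6, 5, 4) -> finishes; pool += (1, 0, 0) = (7, 5, 4)
None of the blocked processes ever fits:
  task-4 cannot run: need (4, 6, 8) vs free (7, 5, 4) (insufficient res1 and res2)
  task-2 cannot run: need (4, 3, 6) vs free (7, 5, 4) (insufficient res2)
  task-7 cannot run: need (1, 5, 5) vs free (7, 5, 4) (insufficient res2)
  task-0 cannot run: need (3, 4, 5) vs free (7, 5, 4) (insufficient res2)


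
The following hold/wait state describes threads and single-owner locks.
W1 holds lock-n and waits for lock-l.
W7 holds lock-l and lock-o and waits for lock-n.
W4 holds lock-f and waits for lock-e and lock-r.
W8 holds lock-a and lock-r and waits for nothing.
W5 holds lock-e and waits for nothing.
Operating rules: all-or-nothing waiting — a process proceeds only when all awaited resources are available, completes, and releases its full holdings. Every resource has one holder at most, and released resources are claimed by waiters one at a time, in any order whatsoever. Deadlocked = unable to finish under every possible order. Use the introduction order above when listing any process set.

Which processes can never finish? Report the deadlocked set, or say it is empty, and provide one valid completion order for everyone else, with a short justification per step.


Deadlocked: W1 and W7.
Key observation: W1 -> W7 -> W1 is a circular wait — nothing in it can go first; no other process is dragged down with it.
The rest can finish in the order W5, W8, W4.
Step-by-step check:
  run W5 (it waits on nothing); releases lock-e
  run W8 (it waits on nothing); releases lock-a and lock-r
  run W4 (all its waits — lock-e and lock-r — are resolved); releases lock-f


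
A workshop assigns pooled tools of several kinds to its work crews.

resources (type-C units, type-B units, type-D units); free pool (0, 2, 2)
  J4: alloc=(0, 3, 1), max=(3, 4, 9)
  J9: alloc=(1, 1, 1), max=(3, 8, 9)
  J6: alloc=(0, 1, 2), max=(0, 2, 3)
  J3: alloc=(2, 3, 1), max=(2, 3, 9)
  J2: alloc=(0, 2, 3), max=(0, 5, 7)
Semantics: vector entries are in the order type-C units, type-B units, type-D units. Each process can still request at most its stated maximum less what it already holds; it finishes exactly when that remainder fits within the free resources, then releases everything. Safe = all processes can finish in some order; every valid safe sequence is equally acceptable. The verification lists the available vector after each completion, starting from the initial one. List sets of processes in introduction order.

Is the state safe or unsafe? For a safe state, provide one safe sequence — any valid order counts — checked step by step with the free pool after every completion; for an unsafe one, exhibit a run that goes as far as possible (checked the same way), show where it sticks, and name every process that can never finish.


UNSAFE — no complete ordering exists.
Key observation: even finishing J6, J2 leaves just (0, 5, 7) free — too little type-D units for any of the remaining processes.
The run J6, J2 cannot be extended any further. Verifying each step:
  pool = (0, 2, 2)
  run J6 (needs (0, 1, 1), free (0, 2, 2)); after release of (0, 1, 2) the pool is (0, 3, 4)
  run J2 (needs (0, 3, 4), free (0, 3, 4)); after release of (0, 2, 3) the pool is (0, 5, 7)
  J4 still needs (3, 1, 8) but only (0, 5, 7) is free — short on type-C units and type-D units
  J9 still needs (2, 7, 8) but only (0, 5, 7) is free — short on type-C units, type-B units and type-D units
  J3 still needs (0, 0, 8) but only (0, 5, 7) is free — short on type-D units
Permanently blocked: J4, J9 and J3.
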